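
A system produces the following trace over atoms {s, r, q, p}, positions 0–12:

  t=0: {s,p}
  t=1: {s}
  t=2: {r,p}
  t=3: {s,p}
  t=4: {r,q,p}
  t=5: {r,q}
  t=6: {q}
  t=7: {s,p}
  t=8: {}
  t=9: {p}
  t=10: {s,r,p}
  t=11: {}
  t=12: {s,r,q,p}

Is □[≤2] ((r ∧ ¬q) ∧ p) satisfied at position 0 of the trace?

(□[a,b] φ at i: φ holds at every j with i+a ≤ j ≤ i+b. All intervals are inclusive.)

No

Check ((r ∧ ¬q) ∧ p) at every j in [0,2]:
  j=0: false
  j=1: false
  j=2: true
Fails at j=0 → formula fails.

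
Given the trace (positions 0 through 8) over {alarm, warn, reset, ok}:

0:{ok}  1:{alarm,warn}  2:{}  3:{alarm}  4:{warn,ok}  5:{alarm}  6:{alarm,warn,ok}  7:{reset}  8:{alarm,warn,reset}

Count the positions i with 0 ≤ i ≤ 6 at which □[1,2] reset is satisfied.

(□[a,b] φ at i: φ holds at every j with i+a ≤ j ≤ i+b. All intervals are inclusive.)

Evaluate at each i in [0,6]:
  i=0: ✗ (fails at j=1)
  i=1: ✗ (fails at j=2)
  i=2: ✗ (fails at j=3)
  i=3: ✗ (fails at j=4)
  i=4: ✗ (fails at j=5)
  i=5: ✗ (fails at j=6)
  i=6: ✓ (all of [7,8])
Positions where it holds: {6} → 1.

1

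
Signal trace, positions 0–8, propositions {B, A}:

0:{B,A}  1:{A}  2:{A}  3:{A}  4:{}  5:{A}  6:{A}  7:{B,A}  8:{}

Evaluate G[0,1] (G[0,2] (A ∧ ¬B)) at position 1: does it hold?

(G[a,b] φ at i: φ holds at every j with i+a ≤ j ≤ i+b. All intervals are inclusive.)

Does not hold

Check G[0,2] (A ∧ ¬B) at every j in [1,2]:
  j=1: holds on [1,3]
  j=2: fails at 4
Fails at j=2 → formula fails.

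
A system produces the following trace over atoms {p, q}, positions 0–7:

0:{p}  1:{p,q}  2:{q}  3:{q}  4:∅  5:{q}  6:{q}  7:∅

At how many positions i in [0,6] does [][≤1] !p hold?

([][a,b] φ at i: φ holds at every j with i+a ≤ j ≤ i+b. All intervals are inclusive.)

Evaluate at each i in [0,6]:
  i=0: ✗ (fails at j=0)
  i=1: ✗ (fails at j=1)
  i=2: ✓ (all of [2,3])
  i=3: ✓ (all of [3,4])
  i=4: ✓ (all of [4,5])
  i=5: ✓ (all of [5,6])
  i=6: ✓ (all of [6,7])
Positions where it holds: {2, 3, 4, 5, 6} → 5.

5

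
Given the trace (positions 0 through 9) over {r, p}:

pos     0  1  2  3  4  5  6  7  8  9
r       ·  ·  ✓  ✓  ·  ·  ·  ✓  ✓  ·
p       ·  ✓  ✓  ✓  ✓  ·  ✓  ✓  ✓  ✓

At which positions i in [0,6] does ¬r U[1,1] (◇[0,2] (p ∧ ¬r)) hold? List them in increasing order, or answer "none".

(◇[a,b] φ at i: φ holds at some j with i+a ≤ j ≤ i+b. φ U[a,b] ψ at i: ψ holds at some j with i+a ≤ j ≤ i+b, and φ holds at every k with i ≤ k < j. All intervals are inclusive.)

Evaluate at each i in [0,6]:
  i=0: ✓ (rhs at j=1; lhs holds on [0,0])
  i=1: ✓ (rhs at j=2; lhs holds on [1,1])
  i=2: ✗ (lhs fails at k=2 before rhs at j=3)
  i=3: ✗ (lhs fails at k=3 before rhs at j=4)
  i=4: ✓ (rhs at j=5; lhs holds on [4,4])
  i=5: ✓ (rhs at j=6; lhs holds on [5,5])
  i=6: ✓ (rhs at j=7; lhs holds on [6,6])

0, 1, 4, 5, 6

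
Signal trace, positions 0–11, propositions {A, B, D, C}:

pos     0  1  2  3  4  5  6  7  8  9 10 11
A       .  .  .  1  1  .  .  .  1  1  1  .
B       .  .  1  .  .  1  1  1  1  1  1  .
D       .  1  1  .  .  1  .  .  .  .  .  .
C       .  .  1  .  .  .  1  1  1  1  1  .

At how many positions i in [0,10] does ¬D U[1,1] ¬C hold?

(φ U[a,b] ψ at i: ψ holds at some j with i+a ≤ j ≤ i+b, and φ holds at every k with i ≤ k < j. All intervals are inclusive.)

4

Evaluate at each i in [0,10]:
  i=0: ✓ (rhs at j=1; lhs holds on [0,0])
  i=1: ✗ (no rhs in [2,2])
  i=2: ✗ (lhs fails at k=2 before rhs at j=3)
  i=3: ✓ (rhs at j=4; lhs holds on [3,3])
  i=4: ✓ (rhs at j=5; lhs holds on [4,4])
  i=5: ✗ (no rhs in [6,6])
  i=6: ✗ (no rhs in [7,7])
  i=7: ✗ (no rhs in [8,8])
  i=8: ✗ (no rhs in [9,9])
  i=9: ✗ (no rhs in [10,10])
  i=10: ✓ (rhs at j=11; lhs holds on [10,10])
Positions where it holds: {0, 3, 4, 10} → 4.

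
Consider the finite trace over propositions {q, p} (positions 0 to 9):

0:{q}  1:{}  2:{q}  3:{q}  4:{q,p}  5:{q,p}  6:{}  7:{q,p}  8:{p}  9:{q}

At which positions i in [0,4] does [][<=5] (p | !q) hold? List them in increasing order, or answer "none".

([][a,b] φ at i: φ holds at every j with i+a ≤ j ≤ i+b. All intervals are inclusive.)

none

Evaluate at each i in [0,4]:
  i=0: ✗ (fails at j=0)
  i=1: ✗ (fails at j=2)
  i=2: ✗ (fails at j=2)
  i=3: ✗ (fails at j=3)
  i=4: ✗ (fails at j=9)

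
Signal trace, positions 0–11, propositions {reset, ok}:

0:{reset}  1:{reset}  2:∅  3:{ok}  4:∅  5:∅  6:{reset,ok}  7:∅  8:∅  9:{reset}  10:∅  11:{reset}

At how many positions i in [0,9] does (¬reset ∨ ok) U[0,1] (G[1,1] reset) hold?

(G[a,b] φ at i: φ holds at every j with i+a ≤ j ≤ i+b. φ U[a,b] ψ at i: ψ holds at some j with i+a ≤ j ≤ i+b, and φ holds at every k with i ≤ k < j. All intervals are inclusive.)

Evaluate at each i in [0,9]:
  i=0: ✓ (rhs at j=0)
  i=1: ✗ (no rhs in [1,2])
  i=2: ✗ (no rhs in [2,3])
  i=3: ✗ (no rhs in [3,4])
  i=4: ✓ (rhs at j=5; lhs holds on [4,4])
  i=5: ✓ (rhs at j=5)
  i=6: ✗ (no rhs in [6,7])
  i=7: ✓ (rhs at j=8; lhs holds on [7,7])
  i=8: ✓ (rhs at j=8)
  i=9: ✗ (lhs fails at k=9 before rhs at j=10)
Positions where it holds: {0, 4, 5, 7, 8} → 5.

5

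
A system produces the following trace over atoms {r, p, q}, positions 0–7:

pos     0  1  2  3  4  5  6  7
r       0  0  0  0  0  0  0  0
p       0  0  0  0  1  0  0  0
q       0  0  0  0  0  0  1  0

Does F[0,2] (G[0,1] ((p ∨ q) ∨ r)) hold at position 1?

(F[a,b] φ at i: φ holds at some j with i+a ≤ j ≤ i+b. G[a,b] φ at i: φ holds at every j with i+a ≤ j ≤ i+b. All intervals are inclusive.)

Check G[0,1] ((p ∨ q) ∨ r) at each j in [1,3]:
  j=1: fails at 1
  j=2: fails at 2
  j=3: fails at 3
No position in the window satisfies it → formula fails.

No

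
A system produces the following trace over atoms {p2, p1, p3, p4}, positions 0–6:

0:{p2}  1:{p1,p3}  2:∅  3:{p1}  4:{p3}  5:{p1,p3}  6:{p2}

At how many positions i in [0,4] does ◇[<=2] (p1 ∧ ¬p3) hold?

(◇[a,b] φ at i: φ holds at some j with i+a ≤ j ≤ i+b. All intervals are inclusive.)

Evaluate at each i in [0,4]:
  i=0: ✗ (none in [0,2])
  i=1: ✓ (witness j=3)
  i=2: ✓ (witness j=3)
  i=3: ✓ (witness j=3)
  i=4: ✗ (none in [4,6])
Positions where it holds: {1, 2, 3} → 3.

3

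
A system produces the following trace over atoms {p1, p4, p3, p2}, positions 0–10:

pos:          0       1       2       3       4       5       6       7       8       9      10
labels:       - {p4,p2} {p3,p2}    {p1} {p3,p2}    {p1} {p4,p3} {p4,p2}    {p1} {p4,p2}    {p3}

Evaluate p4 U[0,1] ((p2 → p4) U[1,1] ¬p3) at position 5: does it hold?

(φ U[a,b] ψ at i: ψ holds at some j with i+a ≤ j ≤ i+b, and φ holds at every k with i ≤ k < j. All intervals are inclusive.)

Need some j in [5,6] with ((p2 → p4) U[1,1] ¬p3), and p4 at every k in [5,j-1].
  j=5: ((p2 → p4) U[1,1] ¬p3) — fails.
  j=6: ((p2 → p4) U[1,1] ¬p3) holds, but p4 fails at k=5 → not this j.
No j in the window works → until fails.

Does not hold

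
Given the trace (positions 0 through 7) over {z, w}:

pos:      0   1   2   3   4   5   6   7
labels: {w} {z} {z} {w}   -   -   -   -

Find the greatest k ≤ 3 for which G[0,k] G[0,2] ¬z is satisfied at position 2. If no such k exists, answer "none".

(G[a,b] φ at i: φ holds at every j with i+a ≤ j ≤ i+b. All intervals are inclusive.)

G[0,2] ¬z must hold from j=2 onward; find where it first fails.
  j=2: fails → no k works.

none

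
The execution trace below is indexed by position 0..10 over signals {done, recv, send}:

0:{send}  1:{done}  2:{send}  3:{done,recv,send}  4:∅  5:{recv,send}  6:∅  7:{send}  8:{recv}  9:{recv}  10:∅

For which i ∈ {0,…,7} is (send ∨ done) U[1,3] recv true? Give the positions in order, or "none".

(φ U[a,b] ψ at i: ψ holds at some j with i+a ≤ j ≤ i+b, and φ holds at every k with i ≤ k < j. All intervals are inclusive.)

0, 1, 2, 7

Evaluate at each i in [0,7]:
  i=0: ✓ (rhs at j=3; lhs holds on [0,2])
  i=1: ✓ (rhs at j=3; lhs holds on [1,2])
  i=2: ✓ (rhs at j=3; lhs holds on [2,2])
  i=3: ✗ (lhs fails at k=4 before rhs at j=5)
  i=4: ✗ (lhs fails at k=4 before rhs at j=5)
  i=5: ✗ (lhs fails at k=6 before rhs at j=8)
  i=6: ✗ (lhs fails at k=6 before rhs at j=8)
  i=7: ✓ (rhs at j=8; lhs holds on [7,7])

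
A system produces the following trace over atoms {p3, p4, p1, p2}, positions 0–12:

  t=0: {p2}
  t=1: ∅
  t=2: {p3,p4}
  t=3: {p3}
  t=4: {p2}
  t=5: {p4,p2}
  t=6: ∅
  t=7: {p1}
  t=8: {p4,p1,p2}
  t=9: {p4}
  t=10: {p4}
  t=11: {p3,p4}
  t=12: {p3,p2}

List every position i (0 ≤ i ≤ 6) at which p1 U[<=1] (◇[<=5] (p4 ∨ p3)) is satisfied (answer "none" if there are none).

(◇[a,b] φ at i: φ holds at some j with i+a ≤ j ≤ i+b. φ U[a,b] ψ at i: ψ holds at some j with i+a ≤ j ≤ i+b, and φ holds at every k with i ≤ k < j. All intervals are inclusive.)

0, 1, 2, 3, 4, 5, 6

Evaluate at each i in [0,6]:
  i=0: ✓ (rhs at j=0)
  i=1: ✓ (rhs at j=1)
  i=2: ✓ (rhs at j=2)
  i=3: ✓ (rhs at j=3)
  i=4: ✓ (rhs at j=4)
  i=5: ✓ (rhs at j=5)
  i=6: ✓ (rhs at j=6)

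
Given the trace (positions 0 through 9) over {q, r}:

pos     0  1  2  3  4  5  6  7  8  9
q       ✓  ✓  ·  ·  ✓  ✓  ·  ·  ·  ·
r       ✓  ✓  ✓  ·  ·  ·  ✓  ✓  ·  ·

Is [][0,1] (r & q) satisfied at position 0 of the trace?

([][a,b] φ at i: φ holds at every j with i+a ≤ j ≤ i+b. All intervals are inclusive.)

Holds

Check (r & q) at every j in [0,1]:
  j=0: true
  j=1: true
All positions satisfy it → formula holds.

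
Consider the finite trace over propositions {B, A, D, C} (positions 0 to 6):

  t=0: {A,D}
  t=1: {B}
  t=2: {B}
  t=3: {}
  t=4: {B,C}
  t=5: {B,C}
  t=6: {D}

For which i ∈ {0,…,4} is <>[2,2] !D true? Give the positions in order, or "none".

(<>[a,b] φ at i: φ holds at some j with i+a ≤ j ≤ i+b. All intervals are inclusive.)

0, 1, 2, 3

Evaluate at each i in [0,4]:
  i=0: ✓ (witness j=2)
  i=1: ✓ (witness j=3)
  i=2: ✓ (witness j=4)
  i=3: ✓ (witness j=5)
  i=4: ✗ (none in [6,6])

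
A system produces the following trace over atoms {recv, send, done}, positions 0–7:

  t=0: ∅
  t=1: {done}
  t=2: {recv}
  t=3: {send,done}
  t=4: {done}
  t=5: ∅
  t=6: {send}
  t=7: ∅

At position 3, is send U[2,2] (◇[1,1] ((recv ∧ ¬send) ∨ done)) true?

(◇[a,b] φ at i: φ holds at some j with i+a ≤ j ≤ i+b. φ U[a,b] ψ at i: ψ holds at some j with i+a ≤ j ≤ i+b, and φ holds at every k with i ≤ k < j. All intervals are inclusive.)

No

Need some j in [5,5] with ◇[1,1] ((recv ∧ ¬send) ∨ done), and send at every k in [3,j-1].
  j=5: ◇[1,1] ((recv ∧ ¬send) ∨ done) — fails (none in [6,6]).
No j in the window works → until fails.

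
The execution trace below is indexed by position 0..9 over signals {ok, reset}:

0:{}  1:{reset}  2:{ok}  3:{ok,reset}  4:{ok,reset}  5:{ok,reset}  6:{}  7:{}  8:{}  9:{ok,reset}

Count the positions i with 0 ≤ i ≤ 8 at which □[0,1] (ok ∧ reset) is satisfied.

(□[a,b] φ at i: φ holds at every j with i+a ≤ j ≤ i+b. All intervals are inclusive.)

2

Evaluate at each i in [0,8]:
  i=0: ✗ (fails at j=0)
  i=1: ✗ (fails at j=1)
  i=2: ✗ (fails at j=2)
  i=3: ✓ (all of [3,4])
  i=4: ✓ (all of [4,5])
  i=5: ✗ (fails at j=6)
  i=6: ✗ (fails at j=6)
  i=7: ✗ (fails at j=7)
  i=8: ✗ (fails at j=8)
Positions where it holds: {3, 4} → 2.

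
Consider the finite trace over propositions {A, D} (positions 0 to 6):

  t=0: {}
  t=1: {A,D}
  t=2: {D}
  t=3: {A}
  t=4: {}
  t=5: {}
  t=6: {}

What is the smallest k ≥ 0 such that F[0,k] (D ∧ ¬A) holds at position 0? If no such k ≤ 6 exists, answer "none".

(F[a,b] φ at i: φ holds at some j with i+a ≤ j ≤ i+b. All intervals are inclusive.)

Scan j = 0,1,… for (D ∧ ¬A):
  j=0: fails
  j=1: fails
  j=2: holds
First hit at j=2, so smallest k = 2-0 = 2.

2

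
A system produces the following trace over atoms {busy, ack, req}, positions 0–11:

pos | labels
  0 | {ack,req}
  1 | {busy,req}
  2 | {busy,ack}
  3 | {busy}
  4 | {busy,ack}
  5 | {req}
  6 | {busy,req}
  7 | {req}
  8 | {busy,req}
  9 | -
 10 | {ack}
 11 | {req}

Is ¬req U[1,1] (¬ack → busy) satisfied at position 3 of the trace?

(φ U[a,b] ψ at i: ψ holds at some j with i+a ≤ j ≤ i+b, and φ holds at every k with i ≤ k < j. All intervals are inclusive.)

Yes

Need some j in [4,4] with (¬ack → busy), and ¬req at every k in [3,j-1].
  j=4: (¬ack → busy) holds; ¬req holds at every k in [3,3] → satisfied.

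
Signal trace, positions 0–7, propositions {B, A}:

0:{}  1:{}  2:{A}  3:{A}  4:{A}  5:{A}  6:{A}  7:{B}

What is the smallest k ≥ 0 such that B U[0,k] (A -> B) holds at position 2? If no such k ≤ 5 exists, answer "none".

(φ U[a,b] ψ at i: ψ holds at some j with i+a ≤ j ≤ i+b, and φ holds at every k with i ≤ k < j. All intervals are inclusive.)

none

Need earliest j ≥ 2 with (A -> B), and B at every k in [2,j-1].
  j=2: rhs fails.
  j=3: rhs fails.
  j=4: rhs fails.
  j=5: rhs fails.
  j=6: rhs fails.
  j=7: rhs holds but lhs fails at k=2.
No witness within the range → none.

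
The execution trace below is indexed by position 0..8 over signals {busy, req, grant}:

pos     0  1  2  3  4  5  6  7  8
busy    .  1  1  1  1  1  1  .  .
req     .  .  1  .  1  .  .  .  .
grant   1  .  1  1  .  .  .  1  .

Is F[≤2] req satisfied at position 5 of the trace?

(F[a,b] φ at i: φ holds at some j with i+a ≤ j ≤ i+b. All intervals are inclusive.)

Check req at each j in [5,7]:
  j=5: false
  j=6: false
  j=7: false
No position in the window satisfies it → formula fails.

False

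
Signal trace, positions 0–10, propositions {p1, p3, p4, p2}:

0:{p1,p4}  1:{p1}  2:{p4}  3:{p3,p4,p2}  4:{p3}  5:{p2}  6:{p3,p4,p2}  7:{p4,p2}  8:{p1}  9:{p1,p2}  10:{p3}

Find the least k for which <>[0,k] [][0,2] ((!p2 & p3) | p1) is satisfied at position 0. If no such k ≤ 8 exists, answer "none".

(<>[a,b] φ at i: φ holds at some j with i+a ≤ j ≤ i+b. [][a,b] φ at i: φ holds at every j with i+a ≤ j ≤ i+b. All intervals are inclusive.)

Scan j = 0,1,… for [][0,2] ((!p2 & p3) | p1):
  j=0: fails
  j=1: fails
  j=2: fails
  j=3: fails
  j=4: fails
  j=5: fails
  j=6: fails
  j=7: fails
  j=8: holds
First hit at j=8, so smallest k = 8-0 = 8.

8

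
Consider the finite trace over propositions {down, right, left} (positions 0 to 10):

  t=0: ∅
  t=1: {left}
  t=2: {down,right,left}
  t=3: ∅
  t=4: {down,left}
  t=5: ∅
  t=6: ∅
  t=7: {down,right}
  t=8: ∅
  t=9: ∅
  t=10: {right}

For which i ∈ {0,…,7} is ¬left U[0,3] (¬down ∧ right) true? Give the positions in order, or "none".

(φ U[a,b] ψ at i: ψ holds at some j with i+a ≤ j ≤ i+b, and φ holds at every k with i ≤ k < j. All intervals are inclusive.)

7

Evaluate at each i in [0,7]:
  i=0: ✗ (no rhs in [0,3])
  i=1: ✗ (no rhs in [1,4])
  i=2: ✗ (no rhs in [2,5])
  i=3: ✗ (no rhs in [3,6])
  i=4: ✗ (no rhs in [4,7])
  i=5: ✗ (no rhs in [5,8])
  i=6: ✗ (no rhs in [6,9])
  i=7: ✓ (rhs at j=10; lhs holds on [7,9])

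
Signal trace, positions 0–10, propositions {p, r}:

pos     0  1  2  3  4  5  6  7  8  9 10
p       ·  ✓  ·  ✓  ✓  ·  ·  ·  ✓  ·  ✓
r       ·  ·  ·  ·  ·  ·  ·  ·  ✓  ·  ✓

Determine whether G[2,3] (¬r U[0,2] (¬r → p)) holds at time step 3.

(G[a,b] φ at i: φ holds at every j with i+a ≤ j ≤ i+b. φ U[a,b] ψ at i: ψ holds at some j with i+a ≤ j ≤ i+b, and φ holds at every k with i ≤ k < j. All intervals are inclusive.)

False

Check (¬r U[0,2] (¬r → p)) at every j in [5,6]:
  j=5: fails
  j=6: holds
Fails at j=5 → formula fails.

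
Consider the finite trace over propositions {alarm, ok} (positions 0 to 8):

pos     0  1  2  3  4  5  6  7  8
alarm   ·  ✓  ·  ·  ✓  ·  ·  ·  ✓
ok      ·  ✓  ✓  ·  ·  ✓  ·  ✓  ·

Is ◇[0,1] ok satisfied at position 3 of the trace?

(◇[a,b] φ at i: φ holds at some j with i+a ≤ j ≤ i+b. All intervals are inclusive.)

Check ok at each j in [3,4]:
  j=3: false
  j=4: false
No position in the window satisfies it → formula fails.

False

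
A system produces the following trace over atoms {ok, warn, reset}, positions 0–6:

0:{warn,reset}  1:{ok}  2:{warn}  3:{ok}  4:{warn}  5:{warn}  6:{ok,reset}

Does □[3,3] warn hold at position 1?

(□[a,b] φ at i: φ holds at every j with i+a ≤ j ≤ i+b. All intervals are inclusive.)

Check warn at every j in [4,4]:
  j=4: true
All positions satisfy it → formula holds.

Holds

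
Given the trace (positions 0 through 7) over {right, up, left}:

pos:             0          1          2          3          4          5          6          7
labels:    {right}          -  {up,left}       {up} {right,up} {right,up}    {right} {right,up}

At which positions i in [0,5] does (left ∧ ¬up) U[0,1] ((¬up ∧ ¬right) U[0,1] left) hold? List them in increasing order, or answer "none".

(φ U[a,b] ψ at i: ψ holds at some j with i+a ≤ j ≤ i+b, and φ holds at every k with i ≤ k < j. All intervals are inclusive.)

Evaluate at each i in [0,5]:
  i=0: ✗ (lhs fails at k=0 before rhs at j=1)
  i=1: ✓ (rhs at j=1)
  i=2: ✓ (rhs at j=2)
  i=3: ✗ (no rhs in [3,4])
  i=4: ✗ (no rhs in [4,5])
  i=5: ✗ (no rhs in [5,6])

1, 2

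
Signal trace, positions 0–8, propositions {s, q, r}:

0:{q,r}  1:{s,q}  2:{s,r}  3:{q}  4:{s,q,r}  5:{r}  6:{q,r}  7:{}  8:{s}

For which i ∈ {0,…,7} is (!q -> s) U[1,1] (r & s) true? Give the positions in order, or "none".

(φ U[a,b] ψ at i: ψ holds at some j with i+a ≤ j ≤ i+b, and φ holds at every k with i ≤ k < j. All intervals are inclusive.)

1, 3

Evaluate at each i in [0,7]:
  i=0: ✗ (no rhs in [1,1])
  i=1: ✓ (rhs at j=2; lhs holds on [1,1])
  i=2: ✗ (no rhs in [3,3])
  i=3: ✓ (rhs at j=4; lhs holds on [3,3])
  i=4: ✗ (no rhs in [5,5])
  i=5: ✗ (no rhs in [6,6])
  i=6: ✗ (no rhs in [7,7])
  i=7: ✗ (no rhs in [8,8])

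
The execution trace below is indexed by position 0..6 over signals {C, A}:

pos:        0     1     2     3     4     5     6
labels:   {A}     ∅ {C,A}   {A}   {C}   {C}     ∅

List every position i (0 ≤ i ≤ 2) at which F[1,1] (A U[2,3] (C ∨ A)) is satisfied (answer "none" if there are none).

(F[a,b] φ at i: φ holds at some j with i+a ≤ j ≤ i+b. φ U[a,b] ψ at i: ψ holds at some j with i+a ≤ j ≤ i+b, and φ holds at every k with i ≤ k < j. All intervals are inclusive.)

Evaluate at each i in [0,2]:
  i=0: ✗ (none in [1,1])
  i=1: ✓ (witness j=2)
  i=2: ✗ (none in [3,3])

1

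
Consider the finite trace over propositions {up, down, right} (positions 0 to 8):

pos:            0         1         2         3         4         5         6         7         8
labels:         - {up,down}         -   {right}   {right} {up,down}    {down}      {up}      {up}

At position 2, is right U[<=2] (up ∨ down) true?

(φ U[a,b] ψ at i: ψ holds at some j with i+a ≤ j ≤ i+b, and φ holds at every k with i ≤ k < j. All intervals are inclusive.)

Need some j in [2,4] with (up ∨ down), and right at every k in [2,j-1].
  j=2: (up ∨ down) false.
  j=3: (up ∨ down) false.
  j=4: (up ∨ down) false.
No j in the window works → until fails.

False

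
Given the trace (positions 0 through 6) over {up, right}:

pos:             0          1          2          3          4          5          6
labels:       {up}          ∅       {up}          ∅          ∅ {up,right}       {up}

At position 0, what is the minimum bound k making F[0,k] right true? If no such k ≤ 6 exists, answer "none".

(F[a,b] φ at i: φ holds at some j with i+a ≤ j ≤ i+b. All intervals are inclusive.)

Scan j = 0,1,… for right:
  j=0: fails
  j=1: fails
  j=2: fails
  j=3: fails
  j=4: fails
  j=5: holds
First hit at j=5, so smallest k = 5-0 = 5.

5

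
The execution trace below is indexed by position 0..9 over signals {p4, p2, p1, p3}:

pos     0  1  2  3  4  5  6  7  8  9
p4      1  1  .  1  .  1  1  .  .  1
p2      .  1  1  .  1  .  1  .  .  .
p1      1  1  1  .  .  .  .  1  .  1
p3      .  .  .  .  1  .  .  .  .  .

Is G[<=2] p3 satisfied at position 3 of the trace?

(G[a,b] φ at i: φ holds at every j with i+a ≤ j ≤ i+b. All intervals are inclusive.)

False

Check p3 at every j in [3,5]:
  j=3: false
  j=4: true
  j=5: false
Fails at j=3 → formula fails.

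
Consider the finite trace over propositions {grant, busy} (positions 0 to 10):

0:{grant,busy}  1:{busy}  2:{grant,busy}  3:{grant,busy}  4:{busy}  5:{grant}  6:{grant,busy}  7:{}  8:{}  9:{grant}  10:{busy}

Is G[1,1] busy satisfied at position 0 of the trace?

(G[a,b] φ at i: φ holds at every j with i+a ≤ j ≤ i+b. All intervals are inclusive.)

Yes

Check busy at every j in [1,1]:
  j=1: true
All positions satisfy it → formula holds.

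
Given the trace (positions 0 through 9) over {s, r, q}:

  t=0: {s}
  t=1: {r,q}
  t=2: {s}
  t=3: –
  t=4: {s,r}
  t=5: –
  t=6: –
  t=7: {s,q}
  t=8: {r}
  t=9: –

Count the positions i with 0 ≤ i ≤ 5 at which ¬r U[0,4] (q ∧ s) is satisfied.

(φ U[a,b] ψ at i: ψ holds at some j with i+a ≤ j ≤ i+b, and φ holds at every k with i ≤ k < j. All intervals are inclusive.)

1

Evaluate at each i in [0,5]:
  i=0: ✗ (no rhs in [0,4])
  i=1: ✗ (no rhs in [1,5])
  i=2: ✗ (no rhs in [2,6])
  i=3: ✗ (lhs fails at k=4 before rhs at j=7)
  i=4: ✗ (lhs fails at k=4 before rhs at j=7)
  i=5: ✓ (rhs at j=7; lhs holds on [5,6])
Positions where it holds: {5} → 1.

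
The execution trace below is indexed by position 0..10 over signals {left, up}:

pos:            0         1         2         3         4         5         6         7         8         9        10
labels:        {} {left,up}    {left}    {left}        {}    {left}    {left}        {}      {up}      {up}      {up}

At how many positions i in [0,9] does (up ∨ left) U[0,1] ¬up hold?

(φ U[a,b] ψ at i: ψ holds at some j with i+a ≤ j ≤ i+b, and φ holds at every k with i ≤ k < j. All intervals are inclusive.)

Evaluate at each i in [0,9]:
  i=0: ✓ (rhs at j=0)
  i=1: ✓ (rhs at j=2; lhs holds on [1,1])
  i=2: ✓ (rhs at j=2)
  i=3: ✓ (rhs at j=3)
  i=4: ✓ (rhs at j=4)
  i=5: ✓ (rhs at j=5)
  i=6: ✓ (rhs at j=6)
  i=7: ✓ (rhs at j=7)
  i=8: ✗ (no rhs in [8,9])
  i=9: ✗ (no rhs in [9,10])
Positions where it holds: {0, 1, 2, 3, 4, 5, 6, 7} → 8.

8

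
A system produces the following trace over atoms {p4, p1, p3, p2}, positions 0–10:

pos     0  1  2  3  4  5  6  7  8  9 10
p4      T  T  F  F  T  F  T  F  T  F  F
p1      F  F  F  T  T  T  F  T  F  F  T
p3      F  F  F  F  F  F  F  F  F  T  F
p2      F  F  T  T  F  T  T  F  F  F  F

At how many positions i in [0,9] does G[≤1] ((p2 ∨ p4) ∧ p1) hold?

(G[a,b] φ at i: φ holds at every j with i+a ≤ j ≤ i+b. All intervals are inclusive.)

Evaluate at each i in [0,9]:
  i=0: ✗ (fails at j=0)
  i=1: ✗ (fails at j=1)
  i=2: ✗ (fails at j=2)
  i=3: ✓ (all of [3,4])
  i=4: ✓ (all of [4,5])
  i=5: ✗ (fails at j=6)
  i=6: ✗ (fails at j=6)
  i=7: ✗ (fails at j=7)
  i=8: ✗ (fails at j=8)
  i=9: ✗ (fails at j=9)
Positions where it holds: {3, 4} → 2.

2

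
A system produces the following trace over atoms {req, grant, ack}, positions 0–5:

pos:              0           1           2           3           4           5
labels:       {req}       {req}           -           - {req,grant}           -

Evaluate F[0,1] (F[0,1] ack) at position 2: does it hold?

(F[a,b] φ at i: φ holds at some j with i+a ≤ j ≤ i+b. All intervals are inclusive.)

No

Check F[0,1] ack at each j in [2,3]:
  j=2: fails (none in [2,3])
  j=3: fails (none in [3,4])
No position in the window satisfies it → formula fails.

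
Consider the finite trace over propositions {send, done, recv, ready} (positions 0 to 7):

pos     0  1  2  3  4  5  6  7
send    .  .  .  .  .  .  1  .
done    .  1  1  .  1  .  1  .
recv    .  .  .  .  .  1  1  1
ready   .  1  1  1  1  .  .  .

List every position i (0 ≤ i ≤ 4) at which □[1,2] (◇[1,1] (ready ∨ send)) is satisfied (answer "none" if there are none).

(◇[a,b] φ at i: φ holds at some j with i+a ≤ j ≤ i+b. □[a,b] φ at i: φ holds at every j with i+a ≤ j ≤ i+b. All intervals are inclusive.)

Evaluate at each i in [0,4]:
  i=0: ✓ (all of [1,2])
  i=1: ✓ (all of [2,3])
  i=2: ✗ (fails at j=4)
  i=3: ✗ (fails at j=4)
  i=4: ✗ (fails at j=6)

0, 1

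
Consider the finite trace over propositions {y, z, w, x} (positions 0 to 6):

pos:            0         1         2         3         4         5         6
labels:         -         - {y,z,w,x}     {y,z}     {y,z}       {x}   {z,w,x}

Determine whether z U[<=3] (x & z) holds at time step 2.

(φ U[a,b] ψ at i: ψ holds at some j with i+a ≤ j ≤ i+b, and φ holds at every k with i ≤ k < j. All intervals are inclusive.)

Need some j in [2,5] with (x & z), and z at every k in [2,j-1].
  j=2: (x & z) holds; no prefix to check → satisfied.

True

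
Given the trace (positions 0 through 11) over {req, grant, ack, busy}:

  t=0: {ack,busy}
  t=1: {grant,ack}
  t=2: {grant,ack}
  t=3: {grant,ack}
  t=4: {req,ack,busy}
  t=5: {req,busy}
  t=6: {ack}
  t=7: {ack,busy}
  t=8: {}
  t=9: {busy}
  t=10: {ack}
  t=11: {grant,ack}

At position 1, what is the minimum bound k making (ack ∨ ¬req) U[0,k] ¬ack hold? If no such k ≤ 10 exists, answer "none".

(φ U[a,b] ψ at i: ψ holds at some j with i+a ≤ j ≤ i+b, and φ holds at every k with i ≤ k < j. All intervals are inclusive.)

Need earliest j ≥ 1 with ¬ack, and (ack ∨ ¬req) at every k in [1,j-1].
  j=1: rhs fails.
  j=2: rhs fails.
  j=3: rhs fails.
  j=4: rhs fails.
  j=5: rhs holds; lhs holds on [1,4]. k = 4.

4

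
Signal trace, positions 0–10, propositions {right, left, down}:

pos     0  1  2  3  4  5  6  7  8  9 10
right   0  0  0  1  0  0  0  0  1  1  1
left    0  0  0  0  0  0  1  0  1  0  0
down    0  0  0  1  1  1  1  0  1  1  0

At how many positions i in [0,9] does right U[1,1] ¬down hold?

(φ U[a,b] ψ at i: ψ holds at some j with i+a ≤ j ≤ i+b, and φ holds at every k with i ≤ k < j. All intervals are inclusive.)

Evaluate at each i in [0,9]:
  i=0: ✗ (lhs fails at k=0 before rhs at j=1)
  i=1: ✗ (lhs fails at k=1 before rhs at j=2)
  i=2: ✗ (no rhs in [3,3])
  i=3: ✗ (no rhs in [4,4])
  i=4: ✗ (no rhs in [5,5])
  i=5: ✗ (no rhs in [6,6])
  i=6: ✗ (lhs fails at k=6 before rhs at j=7)
  i=7: ✗ (no rhs in [8,8])
  i=8: ✗ (no rhs in [9,9])
  i=9: ✓ (rhs at j=10; lhs holds on [9,9])
Positions where it holds: {9} → 1.

1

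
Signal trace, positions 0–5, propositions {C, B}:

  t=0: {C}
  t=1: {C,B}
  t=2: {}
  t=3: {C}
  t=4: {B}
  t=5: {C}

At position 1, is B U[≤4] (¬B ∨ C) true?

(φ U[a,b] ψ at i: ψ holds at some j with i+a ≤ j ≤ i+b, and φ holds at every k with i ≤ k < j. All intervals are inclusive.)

True

Need some j in [1,5] with (¬B ∨ C), and B at every k in [1,j-1].
  j=1: (¬B ∨ C) holds; no prefix to check → satisfied.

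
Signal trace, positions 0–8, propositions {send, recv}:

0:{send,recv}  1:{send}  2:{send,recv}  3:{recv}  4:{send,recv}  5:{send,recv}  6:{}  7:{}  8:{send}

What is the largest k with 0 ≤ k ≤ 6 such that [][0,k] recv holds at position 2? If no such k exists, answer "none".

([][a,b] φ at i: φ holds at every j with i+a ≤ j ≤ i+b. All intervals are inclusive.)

3

recv must hold from j=2 onward; find where it first fails.
  j=2: holds
  j=3: holds
  j=4: holds
  j=5: holds
  j=6: fails
Holds on [2,5], so largest k = 3.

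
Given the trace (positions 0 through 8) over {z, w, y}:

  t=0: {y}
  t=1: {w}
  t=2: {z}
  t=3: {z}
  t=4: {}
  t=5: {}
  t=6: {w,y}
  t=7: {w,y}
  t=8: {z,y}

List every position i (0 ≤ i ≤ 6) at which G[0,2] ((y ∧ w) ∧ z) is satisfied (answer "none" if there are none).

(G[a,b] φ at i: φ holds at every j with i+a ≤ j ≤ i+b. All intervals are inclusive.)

Evaluate at each i in [0,6]:
  i=0: ✗ (fails at j=0)
  i=1: ✗ (fails at j=1)
  i=2: ✗ (fails at j=2)
  i=3: ✗ (fails at j=3)
  i=4: ✗ (fails at j=4)
  i=5: ✗ (fails at j=5)
  i=6: ✗ (fails at j=6)

none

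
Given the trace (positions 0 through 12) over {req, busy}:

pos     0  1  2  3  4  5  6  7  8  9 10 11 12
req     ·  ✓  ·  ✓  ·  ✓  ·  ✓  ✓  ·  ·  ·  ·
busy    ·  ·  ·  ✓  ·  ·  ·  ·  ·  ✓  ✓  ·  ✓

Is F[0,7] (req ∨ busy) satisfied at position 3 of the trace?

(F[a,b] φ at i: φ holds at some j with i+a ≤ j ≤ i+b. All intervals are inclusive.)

Yes

Check (req ∨ busy) at each j in [3,10]:
  j=3: true
  j=4: false
  j=5: true
  j=6: false
  j=7: true
  j=8: true
  j=9: true
  j=10: true
Found at j=3 → formula holds.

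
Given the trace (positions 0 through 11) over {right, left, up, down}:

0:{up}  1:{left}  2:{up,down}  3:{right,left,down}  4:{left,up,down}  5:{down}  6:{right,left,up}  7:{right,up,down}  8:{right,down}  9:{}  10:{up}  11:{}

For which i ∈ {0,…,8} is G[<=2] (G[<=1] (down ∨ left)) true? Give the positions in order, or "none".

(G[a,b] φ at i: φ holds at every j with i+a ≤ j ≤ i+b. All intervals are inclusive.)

Evaluate at each i in [0,8]:
  i=0: ✗ (fails at j=0)
  i=1: ✓ (all of [1,3])
  i=2: ✓ (all of [2,4])
  i=3: ✓ (all of [3,5])
  i=4: ✓ (all of [4,6])
  i=5: ✓ (all of [5,7])
  i=6: ✗ (fails at j=8)
  i=7: ✗ (fails at j=8)
  i=8: ✗ (fails at j=8)

1, 2, 3, 4, 5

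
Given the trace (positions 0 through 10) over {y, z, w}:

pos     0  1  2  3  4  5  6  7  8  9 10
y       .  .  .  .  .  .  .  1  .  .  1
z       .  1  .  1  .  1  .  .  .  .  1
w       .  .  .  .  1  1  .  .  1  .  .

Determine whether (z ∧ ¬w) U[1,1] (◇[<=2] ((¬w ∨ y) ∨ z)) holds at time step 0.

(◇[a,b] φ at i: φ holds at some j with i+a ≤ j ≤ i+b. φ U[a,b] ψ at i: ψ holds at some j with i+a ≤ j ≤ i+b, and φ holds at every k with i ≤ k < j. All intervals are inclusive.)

Does not hold

Need some j in [1,1] with ◇[<=2] ((¬w ∨ y) ∨ z), and (z ∧ ¬w) at every k in [0,j-1].
  j=1: ◇[<=2] ((¬w ∨ y) ∨ z) holds, but (z ∧ ¬w) fails at k=0 → not this j.
No j in the window works → until fails.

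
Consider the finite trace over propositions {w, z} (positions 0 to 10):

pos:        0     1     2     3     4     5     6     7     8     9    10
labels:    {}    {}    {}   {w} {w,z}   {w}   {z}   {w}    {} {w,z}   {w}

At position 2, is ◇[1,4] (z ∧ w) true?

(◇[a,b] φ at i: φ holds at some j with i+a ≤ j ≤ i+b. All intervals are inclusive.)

Check (z ∧ w) at each j in [3,6]:
  j=3: false
  j=4: true
  j=5: false
  j=6: false
Found at j=4 → formula holds.

Holds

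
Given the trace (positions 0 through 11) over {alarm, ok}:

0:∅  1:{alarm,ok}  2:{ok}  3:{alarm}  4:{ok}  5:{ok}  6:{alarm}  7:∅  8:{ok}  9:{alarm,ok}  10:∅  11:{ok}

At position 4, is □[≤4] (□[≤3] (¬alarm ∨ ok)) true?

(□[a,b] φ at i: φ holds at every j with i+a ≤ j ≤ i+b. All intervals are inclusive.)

No

Check □[≤3] (¬alarm ∨ ok) at every j in [4,8]:
  j=4: fails at 6
  j=5: fails at 6
  j=6: fails at 6
  j=7: holds on [7,10]
  j=8: holds on [8,11]
Fails at j=4 → formula fails.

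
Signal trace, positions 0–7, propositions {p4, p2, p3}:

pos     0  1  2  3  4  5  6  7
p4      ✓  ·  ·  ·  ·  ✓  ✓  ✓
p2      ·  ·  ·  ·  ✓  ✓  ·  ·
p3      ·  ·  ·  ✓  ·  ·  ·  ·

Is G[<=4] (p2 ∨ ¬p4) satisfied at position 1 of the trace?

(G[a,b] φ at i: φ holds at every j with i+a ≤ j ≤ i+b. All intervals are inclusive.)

Yes

Check (p2 ∨ ¬p4) at every j in [1,5]:
  j=1: true
  j=2: true
  j=3: true
  j=4: true
  j=5: true
All positions satisfy it → formula holds.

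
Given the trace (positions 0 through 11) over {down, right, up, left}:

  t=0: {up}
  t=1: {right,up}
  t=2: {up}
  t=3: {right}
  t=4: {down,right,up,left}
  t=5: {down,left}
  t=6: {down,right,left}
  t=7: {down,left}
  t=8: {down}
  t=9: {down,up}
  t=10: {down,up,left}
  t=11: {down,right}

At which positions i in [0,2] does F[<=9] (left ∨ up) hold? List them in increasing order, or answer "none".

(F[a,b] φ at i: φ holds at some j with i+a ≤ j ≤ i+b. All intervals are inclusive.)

Evaluate at each i in [0,2]:
  i=0: ✓ (witness j=0)
  i=1: ✓ (witness j=1)
  i=2: ✓ (witness j=2)

0, 1, 2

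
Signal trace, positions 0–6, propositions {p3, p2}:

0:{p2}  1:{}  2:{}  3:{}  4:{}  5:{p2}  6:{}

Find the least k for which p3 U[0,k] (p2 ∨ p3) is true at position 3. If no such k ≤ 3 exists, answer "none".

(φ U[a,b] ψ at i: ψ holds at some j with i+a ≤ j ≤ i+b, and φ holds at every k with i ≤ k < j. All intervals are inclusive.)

Need earliest j ≥ 3 with (p2 ∨ p3), and p3 at every k in [3,j-1].
  j=3: rhs fails.
  j=4: rhs fails.
  j=5: rhs holds but lhs fails at k=3.
  j=6: rhs fails.
No witness within the range → none.

none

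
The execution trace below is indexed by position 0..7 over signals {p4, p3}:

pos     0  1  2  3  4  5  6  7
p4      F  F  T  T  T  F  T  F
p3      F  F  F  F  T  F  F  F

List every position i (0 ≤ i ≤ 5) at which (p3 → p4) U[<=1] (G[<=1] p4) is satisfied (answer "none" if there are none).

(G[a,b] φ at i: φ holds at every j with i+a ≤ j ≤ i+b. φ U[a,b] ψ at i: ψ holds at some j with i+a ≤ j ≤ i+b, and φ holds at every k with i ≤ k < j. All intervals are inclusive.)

Evaluate at each i in [0,5]:
  i=0: ✗ (no rhs in [0,1])
  i=1: ✓ (rhs at j=2; lhs holds on [1,1])
  i=2: ✓ (rhs at j=2)
  i=3: ✓ (rhs at j=3)
  i=4: ✗ (no rhs in [4,5])
  i=5: ✗ (no rhs in [5,6])

1, 2, 3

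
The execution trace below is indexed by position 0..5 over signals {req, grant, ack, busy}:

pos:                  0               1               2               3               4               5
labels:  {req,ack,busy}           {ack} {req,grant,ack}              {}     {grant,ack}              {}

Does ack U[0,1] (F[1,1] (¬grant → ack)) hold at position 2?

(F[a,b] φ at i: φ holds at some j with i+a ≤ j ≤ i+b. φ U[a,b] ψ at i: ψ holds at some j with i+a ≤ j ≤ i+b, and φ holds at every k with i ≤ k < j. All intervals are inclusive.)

Need some j in [2,3] with F[1,1] (¬grant → ack), and ack at every k in [2,j-1].
  j=2: F[1,1] (¬grant → ack) — fails (none in [3,3]).
  j=3: F[1,1] (¬grant → ack) holds; ack holds at every k in [2,2] → satisfied.

True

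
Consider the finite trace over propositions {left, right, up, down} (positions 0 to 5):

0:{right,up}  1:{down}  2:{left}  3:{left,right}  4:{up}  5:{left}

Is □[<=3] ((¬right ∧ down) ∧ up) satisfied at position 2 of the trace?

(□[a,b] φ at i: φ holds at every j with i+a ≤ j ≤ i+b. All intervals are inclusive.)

Check ((¬right ∧ down) ∧ up) at every j in [2,5]:
  j=2: false
  j=3: false
  j=4: false
  j=5: false
Fails at j=2 → formula fails.

False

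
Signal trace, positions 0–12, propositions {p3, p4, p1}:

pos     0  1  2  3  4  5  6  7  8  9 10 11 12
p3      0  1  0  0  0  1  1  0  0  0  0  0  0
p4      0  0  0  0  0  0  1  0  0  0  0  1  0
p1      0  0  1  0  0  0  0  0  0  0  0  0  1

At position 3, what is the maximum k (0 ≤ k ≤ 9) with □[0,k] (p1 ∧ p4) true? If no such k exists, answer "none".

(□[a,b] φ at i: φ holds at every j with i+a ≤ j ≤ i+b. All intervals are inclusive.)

none

(p1 ∧ p4) must hold from j=3 onward; find where it first fails.
  j=3: fails → no k works.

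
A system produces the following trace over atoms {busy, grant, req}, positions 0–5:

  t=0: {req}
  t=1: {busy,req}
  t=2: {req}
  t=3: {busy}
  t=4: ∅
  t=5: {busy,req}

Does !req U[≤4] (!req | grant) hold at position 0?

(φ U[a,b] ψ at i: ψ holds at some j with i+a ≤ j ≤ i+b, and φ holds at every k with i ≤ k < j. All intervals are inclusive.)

Need some j in [0,4] with (!req | grant), and !req at every k in [0,j-1].
  j=0: (!req | grant) false.
  j=1: (!req | grant) false.
  j=2: (!req | grant) false.
  j=3: (!req | grant) holds, but !req fails at k=0 → not this j.
  j=4: (!req | grant) holds, but !req fails at k=0 → not this j.
No j in the window works → until fails.

No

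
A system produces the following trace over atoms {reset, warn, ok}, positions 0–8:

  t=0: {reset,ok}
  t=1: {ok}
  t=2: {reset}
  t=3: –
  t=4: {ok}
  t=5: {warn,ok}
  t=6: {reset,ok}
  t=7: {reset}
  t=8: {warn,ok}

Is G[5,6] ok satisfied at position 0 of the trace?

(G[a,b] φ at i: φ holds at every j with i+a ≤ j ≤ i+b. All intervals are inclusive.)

Check ok at every j in [5,6]:
  j=5: true
  j=6: true
All positions satisfy it → formula holds.

True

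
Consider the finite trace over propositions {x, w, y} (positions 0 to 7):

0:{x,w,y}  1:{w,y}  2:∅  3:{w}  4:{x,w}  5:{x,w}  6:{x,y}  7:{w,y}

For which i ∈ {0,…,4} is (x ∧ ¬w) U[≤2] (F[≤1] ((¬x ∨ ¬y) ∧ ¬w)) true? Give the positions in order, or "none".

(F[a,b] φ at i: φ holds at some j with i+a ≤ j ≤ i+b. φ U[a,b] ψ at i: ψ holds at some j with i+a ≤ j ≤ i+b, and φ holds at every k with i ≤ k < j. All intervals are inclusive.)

1, 2

Evaluate at each i in [0,4]:
  i=0: ✗ (lhs fails at k=0 before rhs at j=1)
  i=1: ✓ (rhs at j=1)
  i=2: ✓ (rhs at j=2)
  i=3: ✗ (no rhs in [3,5])
  i=4: ✗ (no rhs in [4,6])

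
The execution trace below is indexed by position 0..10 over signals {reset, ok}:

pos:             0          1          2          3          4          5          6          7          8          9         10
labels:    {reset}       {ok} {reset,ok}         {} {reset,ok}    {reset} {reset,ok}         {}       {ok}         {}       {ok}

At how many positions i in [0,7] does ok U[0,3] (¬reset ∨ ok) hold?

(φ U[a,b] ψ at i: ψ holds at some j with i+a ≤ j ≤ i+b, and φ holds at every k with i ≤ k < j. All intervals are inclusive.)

6

Evaluate at each i in [0,7]:
  i=0: ✗ (lhs fails at k=0 before rhs at j=1)
  i=1: ✓ (rhs at j=1)
  i=2: ✓ (rhs at j=2)
  i=3: ✓ (rhs at j=3)
  i=4: ✓ (rhs at j=4)
  i=5: ✗ (lhs fails at k=5 before rhs at j=6)
  i=6: ✓ (rhs at j=6)
  i=7: ✓ (rhs at j=7)
Positions where it holds: {1, 2, 3, 4, 6, 7} → 6.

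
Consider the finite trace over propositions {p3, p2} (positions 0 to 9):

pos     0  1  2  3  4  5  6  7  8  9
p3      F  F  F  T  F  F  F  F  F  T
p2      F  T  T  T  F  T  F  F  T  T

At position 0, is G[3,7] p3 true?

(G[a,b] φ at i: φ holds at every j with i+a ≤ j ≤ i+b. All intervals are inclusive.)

False

Check p3 at every j in [3,7]:
  j=3: true
  j=4: false
  j=5: false
  j=6: false
  j=7: false
Fails at j=4 → formula fails.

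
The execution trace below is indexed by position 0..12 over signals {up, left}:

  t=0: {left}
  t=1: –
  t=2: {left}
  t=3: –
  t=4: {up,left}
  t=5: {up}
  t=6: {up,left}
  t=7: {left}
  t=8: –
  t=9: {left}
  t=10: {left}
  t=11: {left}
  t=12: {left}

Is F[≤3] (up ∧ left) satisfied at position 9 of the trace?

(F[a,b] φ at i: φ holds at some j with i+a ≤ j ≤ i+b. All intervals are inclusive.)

False

Check (up ∧ left) at each j in [9,12]:
  j=9: false
  j=10: false
  j=11: false
  j=12: false
No position in the window satisfies it → formula fails.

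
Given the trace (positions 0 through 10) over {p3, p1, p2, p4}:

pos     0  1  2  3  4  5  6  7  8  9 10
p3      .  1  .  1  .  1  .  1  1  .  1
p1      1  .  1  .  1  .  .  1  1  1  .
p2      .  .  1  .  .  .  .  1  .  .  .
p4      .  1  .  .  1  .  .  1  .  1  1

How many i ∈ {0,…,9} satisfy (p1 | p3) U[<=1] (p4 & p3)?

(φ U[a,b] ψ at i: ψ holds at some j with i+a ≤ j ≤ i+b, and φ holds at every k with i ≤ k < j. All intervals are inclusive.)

4

Evaluate at each i in [0,9]:
  i=0: ✓ (rhs at j=1; lhs holds on [0,0])
  i=1: ✓ (rhs at j=1)
  i=2: ✗ (no rhs in [2,3])
  i=3: ✗ (no rhs in [3,4])
  i=4: ✗ (no rhs in [4,5])
  i=5: ✗ (no rhs in [5,6])
  i=6: ✗ (lhs fails at k=6 before rhs at j=7)
  i=7: ✓ (rhs at j=7)
  i=8: ✗ (no rhs in [8,9])
  i=9: ✓ (rhs at j=10; lhs holds on [9,9])
Positions where it holds: {0, 1, 7, 9} → 4.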